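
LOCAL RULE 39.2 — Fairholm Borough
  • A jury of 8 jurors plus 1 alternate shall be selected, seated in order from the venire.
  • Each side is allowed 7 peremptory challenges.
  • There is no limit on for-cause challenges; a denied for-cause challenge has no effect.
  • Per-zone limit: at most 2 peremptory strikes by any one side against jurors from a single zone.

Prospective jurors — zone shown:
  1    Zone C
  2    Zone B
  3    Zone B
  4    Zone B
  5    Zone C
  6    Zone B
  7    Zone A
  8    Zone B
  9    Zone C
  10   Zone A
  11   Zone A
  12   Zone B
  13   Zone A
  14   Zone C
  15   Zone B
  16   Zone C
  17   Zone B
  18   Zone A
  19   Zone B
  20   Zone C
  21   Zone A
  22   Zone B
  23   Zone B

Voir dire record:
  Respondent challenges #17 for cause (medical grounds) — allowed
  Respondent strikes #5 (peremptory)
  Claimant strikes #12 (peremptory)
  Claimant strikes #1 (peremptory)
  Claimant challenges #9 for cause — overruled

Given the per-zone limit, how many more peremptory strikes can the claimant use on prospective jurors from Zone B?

1

Claimant peremptories so far: #12, #1 — 2 of 7 used, 5 left overall.
Against Zone B: #12 — 1 used; per-zone cap 2 leaves 1.
Binding limit: min(5, 1) = 1.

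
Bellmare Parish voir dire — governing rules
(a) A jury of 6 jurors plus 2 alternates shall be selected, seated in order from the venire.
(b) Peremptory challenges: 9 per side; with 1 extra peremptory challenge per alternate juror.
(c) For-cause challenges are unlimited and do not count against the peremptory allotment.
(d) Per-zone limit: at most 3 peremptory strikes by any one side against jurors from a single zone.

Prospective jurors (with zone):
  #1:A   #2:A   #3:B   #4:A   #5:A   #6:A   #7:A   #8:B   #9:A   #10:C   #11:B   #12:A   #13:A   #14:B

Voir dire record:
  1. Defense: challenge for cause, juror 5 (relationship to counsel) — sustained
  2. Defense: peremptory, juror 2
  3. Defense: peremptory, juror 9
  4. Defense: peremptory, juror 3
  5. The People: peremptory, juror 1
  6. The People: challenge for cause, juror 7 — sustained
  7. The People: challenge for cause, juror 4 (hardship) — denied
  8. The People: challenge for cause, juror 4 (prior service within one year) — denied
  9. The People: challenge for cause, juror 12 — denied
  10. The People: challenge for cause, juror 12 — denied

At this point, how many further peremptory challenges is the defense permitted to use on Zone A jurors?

Defense peremptories so far: #2, #9, #3 — 3 of 11 used, 8 left overall.
Against Zone A: #2, #9 — 2 used; per-zone cap 3 leaves 1.
Binding limit: min(8, 1) = 1.

1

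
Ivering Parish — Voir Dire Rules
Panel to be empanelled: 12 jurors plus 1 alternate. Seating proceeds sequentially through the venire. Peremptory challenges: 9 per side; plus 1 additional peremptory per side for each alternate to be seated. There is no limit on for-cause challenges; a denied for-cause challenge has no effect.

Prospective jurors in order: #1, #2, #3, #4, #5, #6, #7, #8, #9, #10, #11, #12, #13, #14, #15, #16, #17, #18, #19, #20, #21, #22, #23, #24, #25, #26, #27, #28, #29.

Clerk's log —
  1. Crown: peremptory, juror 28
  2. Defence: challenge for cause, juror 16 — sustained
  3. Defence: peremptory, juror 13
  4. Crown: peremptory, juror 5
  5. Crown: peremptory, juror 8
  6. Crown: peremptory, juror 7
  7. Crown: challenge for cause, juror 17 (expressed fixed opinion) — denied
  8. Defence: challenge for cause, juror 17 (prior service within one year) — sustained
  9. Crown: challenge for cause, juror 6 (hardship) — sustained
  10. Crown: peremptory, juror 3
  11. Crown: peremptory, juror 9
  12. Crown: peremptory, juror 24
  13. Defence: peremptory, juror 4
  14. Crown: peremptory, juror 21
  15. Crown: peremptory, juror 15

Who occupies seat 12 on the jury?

25

Removed: #3, #4, #5, #6, #7, #8, #9, #13, #15, #16, #17, #21, #24, #28.
Seating in order: seats 1–12 → #1, #2, #10, #11, #12, #14, #18, #19, #20, #22, #23, #25; alternates → #26.
So seat 12 is #25.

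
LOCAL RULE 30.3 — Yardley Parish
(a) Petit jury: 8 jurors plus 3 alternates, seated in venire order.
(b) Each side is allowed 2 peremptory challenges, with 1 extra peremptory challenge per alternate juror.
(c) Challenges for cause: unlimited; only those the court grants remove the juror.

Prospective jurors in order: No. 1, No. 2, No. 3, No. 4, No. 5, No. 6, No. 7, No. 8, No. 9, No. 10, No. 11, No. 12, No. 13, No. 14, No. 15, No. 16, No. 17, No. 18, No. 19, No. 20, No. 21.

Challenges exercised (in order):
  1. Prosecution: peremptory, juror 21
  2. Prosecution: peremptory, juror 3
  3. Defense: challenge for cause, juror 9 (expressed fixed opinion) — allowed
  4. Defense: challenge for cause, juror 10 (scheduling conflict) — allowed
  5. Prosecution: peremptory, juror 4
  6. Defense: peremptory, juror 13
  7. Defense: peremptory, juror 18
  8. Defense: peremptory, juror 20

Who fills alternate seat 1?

14

Removed: #3, #4, #9, #10, #13, #18, #20, #21.
Filling seats in venire order through position 9: #1, #2, #5, #6, #7, #8, #11, #12, #14.
So alternate 1 is #14.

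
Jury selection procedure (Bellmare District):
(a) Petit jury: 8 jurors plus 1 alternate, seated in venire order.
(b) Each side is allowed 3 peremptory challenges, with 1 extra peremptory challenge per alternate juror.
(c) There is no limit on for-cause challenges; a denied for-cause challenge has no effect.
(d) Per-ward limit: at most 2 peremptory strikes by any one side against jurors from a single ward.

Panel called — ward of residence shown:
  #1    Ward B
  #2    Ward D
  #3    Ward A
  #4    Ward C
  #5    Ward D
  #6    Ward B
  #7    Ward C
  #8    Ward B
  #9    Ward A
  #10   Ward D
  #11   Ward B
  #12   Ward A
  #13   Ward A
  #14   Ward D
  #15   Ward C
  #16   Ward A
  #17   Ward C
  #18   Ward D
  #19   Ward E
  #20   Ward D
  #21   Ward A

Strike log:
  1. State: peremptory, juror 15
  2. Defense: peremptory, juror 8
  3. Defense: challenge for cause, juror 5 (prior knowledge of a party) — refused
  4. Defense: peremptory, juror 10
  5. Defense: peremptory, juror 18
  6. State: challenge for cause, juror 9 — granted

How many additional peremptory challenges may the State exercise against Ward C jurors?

1

State peremptories so far: #15 — 1 of 4 used, 3 left overall.
Against Ward C: #15 — 1 used; per-ward cap 2 leaves 1.
Binding limit: min(3, 1) = 1.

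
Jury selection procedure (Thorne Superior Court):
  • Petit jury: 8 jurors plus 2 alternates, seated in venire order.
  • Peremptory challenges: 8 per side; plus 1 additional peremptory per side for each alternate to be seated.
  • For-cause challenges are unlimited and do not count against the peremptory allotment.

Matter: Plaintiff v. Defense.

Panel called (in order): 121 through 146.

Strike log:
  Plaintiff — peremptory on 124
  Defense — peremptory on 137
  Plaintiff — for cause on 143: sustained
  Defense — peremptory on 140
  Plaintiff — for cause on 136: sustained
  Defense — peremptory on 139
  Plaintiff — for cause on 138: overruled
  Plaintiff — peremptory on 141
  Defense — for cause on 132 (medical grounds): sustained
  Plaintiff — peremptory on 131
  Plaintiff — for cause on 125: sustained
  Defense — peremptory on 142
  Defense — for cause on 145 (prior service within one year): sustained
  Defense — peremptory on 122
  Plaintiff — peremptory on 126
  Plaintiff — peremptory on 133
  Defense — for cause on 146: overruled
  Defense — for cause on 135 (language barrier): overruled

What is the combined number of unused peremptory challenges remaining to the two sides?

10

Plaintiff allotment: 8 base + 1 × 2 alternates = 10. Defense allotment: 8 base + 1 × 2 alternates = 10.
Plaintiff peremptories used: #124, #141, #131, #126, #133 — 5 (for-cause on #143, #136, #138, #125 don't count).
Defense peremptories used: #137, #140, #139, #142, #122 — 5 (for-cause on #132, #145, #146, #135 don't count).
Remaining: (10 − 5) + (10 − 5) = 10.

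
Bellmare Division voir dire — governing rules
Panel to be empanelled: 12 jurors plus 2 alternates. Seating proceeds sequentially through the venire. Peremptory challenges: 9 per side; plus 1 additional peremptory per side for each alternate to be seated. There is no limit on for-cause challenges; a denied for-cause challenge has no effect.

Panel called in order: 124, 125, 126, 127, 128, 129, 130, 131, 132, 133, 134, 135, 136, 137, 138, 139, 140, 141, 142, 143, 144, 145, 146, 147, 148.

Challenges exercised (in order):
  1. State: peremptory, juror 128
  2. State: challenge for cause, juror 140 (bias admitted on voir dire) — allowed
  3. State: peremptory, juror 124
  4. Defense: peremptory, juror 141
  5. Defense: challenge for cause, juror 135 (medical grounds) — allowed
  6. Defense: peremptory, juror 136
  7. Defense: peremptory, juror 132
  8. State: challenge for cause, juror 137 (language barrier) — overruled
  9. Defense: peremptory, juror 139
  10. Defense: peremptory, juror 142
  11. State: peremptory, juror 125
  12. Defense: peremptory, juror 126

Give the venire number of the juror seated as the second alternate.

148

Removed: #124, #125, #126, #128, #132, #135, #136, #139, #140, #141, #142. (#137 stays — for-cause denied.)
Seating in order: seats 1–12 → #127, #129, #130, #131, #133, #134, #137, #138, #143, #144, #145, #146; alternates → #147, #148.
So alternate 2 is #148.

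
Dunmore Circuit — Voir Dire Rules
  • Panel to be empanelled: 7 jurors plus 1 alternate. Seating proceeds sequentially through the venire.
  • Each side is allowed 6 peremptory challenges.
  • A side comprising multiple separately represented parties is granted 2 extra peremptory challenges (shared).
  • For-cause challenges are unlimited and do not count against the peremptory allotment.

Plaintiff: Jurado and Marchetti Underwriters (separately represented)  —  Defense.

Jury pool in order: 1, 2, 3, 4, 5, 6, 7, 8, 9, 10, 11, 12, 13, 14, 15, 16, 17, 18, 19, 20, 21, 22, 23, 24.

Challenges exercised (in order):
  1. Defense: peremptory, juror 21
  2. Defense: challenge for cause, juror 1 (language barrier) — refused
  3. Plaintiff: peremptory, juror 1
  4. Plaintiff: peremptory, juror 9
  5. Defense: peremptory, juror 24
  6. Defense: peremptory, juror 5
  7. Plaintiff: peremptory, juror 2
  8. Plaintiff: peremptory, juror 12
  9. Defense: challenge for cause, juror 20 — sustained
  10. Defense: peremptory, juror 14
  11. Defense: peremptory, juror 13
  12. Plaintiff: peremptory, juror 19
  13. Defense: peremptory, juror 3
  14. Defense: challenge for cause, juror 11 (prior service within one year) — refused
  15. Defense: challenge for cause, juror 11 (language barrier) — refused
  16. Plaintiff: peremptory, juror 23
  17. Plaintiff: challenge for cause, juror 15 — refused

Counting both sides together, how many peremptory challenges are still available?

2

Plaintiff allotment: 6 base + 2 multi-party = 8. Defense allotment: 6.
Plaintiff peremptories used: #1, #9, #2, #12, #19, #23 — 6 (the for-cause on #15 doesn't count).
Defense peremptories used: #21, #24, #5, #14, #13, #3 — 6 (for-cause on #1, #20, #11, #11 don't count).
Remaining: (8 − 6) + (6 − 6) = 2.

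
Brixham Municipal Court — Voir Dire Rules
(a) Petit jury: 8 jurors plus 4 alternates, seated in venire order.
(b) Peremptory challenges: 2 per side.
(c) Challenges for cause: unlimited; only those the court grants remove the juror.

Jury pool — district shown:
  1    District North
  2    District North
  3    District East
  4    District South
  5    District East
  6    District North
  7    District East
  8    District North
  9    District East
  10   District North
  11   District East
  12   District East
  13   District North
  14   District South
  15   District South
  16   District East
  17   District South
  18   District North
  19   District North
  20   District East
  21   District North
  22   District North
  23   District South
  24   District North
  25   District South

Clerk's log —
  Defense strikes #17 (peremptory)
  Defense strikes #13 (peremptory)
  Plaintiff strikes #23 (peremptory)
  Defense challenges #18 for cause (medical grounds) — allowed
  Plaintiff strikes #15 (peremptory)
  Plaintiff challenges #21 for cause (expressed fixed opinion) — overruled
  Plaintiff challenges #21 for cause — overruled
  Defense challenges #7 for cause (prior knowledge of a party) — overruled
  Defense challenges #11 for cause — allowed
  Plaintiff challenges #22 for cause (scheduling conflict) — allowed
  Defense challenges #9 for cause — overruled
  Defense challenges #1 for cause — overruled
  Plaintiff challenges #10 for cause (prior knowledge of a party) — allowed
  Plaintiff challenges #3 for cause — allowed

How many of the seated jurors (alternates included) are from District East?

5

Removed: #3, #10, #11, #13, #15, #17, #18, #22, #23.
Seated (12 incl. alternates): #1, #2, #4, #5, #6, #7, #8, #9, #12, #14, #16, #19.
Of those, in District East: #5, #7, #9, #12, #16 → 5.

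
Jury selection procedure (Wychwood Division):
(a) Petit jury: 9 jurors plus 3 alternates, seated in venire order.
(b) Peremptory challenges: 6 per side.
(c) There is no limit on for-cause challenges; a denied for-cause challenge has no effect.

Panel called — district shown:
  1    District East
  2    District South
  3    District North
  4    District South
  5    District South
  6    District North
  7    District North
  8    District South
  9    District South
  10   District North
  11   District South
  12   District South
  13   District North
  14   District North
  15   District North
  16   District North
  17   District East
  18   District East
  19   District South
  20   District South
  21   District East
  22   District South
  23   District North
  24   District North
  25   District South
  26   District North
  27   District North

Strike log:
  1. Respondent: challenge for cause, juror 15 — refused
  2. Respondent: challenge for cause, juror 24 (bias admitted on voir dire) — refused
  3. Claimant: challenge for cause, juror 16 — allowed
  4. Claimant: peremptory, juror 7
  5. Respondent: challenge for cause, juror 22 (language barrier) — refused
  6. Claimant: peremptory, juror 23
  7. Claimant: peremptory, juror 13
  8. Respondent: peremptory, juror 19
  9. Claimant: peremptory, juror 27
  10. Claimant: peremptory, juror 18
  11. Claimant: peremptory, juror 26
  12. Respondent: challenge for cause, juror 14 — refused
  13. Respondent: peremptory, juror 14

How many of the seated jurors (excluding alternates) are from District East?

1

Removed: #7, #13, #14, #16, #18, #19, #23, #26, #27.
Seated jurors 1–9: #1, #2, #3, #4, #5, #6, #8, #9, #10 (alternates #11, #12, #15 not counted).
Of those, in District East: #1 → 1.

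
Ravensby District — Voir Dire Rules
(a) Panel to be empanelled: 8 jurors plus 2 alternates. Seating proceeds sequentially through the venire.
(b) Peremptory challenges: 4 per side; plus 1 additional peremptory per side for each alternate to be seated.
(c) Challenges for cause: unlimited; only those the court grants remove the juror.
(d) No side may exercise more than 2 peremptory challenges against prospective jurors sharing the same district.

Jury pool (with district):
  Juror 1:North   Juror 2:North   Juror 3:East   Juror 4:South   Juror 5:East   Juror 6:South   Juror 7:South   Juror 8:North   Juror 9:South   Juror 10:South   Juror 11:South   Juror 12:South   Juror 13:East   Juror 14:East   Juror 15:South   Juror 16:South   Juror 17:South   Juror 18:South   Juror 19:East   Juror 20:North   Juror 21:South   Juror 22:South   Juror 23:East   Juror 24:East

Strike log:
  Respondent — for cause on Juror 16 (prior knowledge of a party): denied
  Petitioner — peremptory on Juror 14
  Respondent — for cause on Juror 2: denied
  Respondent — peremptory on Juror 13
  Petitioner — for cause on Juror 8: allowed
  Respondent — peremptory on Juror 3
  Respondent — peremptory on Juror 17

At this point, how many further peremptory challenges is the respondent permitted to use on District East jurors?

0

Respondent peremptories so far: #13, #3, #17 — 3 of 6 used, 3 left overall.
Against District East: #13, #3 — 2 used; per-district cap 2 leaves 0.
Binding limit: min(3, 0) = 0.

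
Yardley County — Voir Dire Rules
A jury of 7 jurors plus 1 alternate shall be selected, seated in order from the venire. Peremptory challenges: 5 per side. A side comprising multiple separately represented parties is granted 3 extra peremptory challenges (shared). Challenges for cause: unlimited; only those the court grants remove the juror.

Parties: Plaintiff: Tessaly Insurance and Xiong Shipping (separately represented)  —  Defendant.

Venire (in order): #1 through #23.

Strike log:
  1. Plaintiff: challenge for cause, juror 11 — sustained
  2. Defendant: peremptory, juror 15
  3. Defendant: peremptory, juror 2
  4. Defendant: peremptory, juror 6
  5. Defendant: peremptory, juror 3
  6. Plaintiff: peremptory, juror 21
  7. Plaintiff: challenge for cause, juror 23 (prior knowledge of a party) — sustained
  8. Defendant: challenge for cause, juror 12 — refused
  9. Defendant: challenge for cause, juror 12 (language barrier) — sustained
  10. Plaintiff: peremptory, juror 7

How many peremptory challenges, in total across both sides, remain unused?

7

Plaintiff allotment: 5 base + 3 multi-party = 8. Defendant allotment: 5.
Plaintiff peremptories used: #21, #7 — 2 (for-cause on #11, #23 don't count).
Defendant peremptories used: #15, #2, #6, #3 — 4 (for-cause on #12, #12 don't count).
Remaining: (8 − 2) + (5 − 4) = 7.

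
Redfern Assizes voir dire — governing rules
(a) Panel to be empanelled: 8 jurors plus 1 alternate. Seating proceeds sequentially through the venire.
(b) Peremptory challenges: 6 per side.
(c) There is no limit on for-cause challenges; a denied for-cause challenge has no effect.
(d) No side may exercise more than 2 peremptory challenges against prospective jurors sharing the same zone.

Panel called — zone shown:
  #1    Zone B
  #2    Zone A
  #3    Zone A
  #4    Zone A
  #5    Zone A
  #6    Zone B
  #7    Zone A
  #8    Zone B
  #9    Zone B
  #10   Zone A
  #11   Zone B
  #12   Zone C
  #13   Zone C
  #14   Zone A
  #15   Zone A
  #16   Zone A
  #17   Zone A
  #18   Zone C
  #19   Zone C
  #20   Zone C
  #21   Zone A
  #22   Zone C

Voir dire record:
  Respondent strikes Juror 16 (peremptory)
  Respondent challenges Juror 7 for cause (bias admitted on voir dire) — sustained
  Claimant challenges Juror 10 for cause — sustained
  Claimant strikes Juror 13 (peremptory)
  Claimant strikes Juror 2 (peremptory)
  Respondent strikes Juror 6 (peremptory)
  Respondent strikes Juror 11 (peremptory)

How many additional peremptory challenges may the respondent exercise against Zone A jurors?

1

Respondent peremptories so far: #16, #6, #11 — 3 of 6 used, 3 left overall.
Against Zone A: #16 — 1 used; per-zone cap 2 leaves 1.
Binding limit: min(3, 1) = 1.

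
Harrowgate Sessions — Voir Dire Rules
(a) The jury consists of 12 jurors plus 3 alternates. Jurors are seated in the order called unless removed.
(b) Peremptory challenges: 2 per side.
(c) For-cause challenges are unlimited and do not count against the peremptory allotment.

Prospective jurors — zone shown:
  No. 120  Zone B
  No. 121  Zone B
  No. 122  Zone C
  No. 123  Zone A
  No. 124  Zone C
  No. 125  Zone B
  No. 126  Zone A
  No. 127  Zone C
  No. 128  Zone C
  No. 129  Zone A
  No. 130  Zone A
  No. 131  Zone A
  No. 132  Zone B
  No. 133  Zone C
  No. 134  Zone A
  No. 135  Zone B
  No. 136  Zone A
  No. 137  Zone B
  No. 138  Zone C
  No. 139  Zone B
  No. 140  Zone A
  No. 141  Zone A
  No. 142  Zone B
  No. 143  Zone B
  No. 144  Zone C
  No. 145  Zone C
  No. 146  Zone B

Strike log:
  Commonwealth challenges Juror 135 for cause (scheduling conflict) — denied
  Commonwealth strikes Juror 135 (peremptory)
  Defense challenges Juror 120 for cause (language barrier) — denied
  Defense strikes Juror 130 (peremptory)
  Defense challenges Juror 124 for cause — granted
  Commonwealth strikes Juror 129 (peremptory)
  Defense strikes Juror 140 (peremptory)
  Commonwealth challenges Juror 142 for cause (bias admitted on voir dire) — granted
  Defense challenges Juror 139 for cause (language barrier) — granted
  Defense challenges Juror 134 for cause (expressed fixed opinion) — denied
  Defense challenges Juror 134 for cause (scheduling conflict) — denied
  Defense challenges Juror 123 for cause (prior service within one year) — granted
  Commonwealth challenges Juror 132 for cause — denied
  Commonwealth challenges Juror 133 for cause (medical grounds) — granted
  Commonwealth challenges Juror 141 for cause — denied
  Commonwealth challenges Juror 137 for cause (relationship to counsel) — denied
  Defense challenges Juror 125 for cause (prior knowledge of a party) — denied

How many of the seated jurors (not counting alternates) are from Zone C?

Removed: #123, #124, #129, #130, #133, #135, #139, #140, #142.
Seated jurors 1–12: #120, #121, #122, #125, #126, #127, #128, #131, #132, #134, #136, #137 (alternates #138, #141, #143 not counted).
Of those, in Zone C: #122, #127, #128 → 3.

3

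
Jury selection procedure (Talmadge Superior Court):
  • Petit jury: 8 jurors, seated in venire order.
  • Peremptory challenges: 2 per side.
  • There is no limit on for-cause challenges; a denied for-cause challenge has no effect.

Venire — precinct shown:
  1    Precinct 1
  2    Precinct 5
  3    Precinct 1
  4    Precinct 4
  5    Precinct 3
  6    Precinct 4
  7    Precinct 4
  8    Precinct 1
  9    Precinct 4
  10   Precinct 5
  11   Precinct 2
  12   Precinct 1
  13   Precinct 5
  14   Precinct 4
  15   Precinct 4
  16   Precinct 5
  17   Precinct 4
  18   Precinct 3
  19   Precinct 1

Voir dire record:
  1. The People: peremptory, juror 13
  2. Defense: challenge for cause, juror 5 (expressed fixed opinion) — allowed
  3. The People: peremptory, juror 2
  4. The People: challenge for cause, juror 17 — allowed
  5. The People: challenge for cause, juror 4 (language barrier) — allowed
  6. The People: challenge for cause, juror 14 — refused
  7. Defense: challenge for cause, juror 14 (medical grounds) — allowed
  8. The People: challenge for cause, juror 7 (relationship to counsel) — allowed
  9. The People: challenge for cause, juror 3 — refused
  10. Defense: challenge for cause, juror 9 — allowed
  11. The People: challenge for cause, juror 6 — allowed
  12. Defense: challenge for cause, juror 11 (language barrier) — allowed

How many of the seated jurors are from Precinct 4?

Removed: #2, #4, #5, #6, #7, #9, #11, #13, #14, #17.
Seated jurors 1–8: #1, #3, #8, #10, #12, #15, #16, #18.
Of those, in Precinct 4: #15 → 1.

1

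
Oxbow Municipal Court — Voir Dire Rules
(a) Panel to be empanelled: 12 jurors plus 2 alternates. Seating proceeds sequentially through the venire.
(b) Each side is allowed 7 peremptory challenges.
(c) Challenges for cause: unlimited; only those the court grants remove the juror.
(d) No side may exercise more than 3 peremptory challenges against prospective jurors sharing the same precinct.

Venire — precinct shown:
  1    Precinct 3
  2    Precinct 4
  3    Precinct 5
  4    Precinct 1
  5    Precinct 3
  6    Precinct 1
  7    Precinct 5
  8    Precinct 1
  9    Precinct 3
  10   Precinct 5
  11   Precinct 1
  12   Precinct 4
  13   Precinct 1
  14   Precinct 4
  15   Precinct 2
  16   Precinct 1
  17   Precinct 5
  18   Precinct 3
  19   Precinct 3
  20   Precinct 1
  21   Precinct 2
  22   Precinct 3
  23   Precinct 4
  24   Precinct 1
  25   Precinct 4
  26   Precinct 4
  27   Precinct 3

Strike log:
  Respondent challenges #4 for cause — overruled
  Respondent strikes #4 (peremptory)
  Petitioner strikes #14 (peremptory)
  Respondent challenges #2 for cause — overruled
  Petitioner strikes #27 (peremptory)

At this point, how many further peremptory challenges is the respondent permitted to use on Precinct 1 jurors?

2

Respondent peremptories so far: #4 — 1 of 7 used, 6 left overall.
Against Precinct 1: #4 — 1 used; per-precinct cap 3 leaves 2.
Binding limit: min(6, 2) = 2.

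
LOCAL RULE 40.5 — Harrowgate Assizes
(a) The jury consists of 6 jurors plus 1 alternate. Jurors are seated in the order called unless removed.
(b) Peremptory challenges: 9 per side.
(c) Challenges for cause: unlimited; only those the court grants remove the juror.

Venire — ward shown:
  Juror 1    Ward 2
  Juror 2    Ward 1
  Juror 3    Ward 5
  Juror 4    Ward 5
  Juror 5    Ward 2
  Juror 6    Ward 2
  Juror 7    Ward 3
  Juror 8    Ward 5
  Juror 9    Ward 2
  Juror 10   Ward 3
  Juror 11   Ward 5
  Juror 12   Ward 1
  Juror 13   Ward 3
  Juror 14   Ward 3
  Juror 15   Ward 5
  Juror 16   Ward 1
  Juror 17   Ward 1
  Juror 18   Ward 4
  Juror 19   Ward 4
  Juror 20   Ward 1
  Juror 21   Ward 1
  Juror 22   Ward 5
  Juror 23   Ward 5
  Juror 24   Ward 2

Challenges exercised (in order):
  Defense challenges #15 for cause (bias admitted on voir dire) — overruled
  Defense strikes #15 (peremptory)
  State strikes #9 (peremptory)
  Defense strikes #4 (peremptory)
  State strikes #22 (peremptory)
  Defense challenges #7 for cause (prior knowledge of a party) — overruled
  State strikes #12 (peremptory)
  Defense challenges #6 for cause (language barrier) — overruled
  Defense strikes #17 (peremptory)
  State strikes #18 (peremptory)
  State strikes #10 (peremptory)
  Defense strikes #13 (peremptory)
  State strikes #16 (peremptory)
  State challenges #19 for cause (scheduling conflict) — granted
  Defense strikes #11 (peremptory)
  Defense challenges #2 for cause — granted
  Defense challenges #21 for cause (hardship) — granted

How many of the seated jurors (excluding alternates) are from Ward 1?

Removed: #2, #4, #9, #10, #11, #12, #13, #15, #16, #17, #18, #19, #21, #22.
Seated jurors 1–6: #1, #3, #5, #6, #7, #8 (alternates #14 not counted).
None of those are in Ward 1 → 0.

0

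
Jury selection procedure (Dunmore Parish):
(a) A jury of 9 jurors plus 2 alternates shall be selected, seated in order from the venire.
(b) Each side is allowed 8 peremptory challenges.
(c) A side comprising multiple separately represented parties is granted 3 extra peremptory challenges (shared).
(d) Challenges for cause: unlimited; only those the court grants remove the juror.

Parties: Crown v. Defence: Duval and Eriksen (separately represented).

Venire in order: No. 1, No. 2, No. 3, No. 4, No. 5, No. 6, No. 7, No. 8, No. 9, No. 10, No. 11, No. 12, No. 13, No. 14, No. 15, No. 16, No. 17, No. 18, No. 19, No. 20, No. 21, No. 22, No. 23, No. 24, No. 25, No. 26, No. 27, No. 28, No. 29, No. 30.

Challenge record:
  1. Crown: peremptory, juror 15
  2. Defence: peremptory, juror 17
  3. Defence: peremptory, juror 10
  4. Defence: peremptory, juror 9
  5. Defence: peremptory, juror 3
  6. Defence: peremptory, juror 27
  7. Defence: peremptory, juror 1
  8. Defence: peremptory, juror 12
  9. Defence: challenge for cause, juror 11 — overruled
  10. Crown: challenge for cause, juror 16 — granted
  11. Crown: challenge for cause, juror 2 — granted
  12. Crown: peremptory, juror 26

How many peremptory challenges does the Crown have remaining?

6

Crown allotment: 8.
Crown peremptories used: #15, #26 — 2 (for-cause on #16, #2 don't count).
Remaining: 8 − 2 = 6.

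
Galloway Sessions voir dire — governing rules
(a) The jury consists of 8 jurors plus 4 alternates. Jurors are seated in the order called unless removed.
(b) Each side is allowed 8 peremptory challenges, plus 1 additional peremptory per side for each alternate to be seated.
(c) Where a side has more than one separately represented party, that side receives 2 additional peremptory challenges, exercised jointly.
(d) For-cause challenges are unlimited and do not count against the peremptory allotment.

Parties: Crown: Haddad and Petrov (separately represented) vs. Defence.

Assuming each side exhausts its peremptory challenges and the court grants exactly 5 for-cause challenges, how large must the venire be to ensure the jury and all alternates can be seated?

Seats to fill: 8 + 4 alternates = 12.
Peremptories — Crown: 8 + 1×4 + 2 = 14; Defence: 8 + 1×4 = 12; total 26.
For-cause removals: 5.
Minimum venire: 12 + 26 + 5 = 43.

43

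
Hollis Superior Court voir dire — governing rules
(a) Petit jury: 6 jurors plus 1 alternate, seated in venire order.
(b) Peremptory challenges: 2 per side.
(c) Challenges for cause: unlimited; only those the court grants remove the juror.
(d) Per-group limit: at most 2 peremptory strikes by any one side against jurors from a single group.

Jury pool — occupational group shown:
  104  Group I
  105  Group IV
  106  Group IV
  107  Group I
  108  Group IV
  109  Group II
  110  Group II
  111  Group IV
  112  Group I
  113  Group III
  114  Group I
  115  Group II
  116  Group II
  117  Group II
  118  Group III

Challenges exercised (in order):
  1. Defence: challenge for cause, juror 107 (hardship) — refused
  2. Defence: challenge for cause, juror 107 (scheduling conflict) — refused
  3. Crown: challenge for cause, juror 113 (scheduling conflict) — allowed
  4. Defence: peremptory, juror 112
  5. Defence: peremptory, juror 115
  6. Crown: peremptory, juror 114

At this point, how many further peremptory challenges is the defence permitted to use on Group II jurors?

Defence peremptories so far: #112, #115 — 2 of 2 used, 0 left overall.
Against Group II: #115 — 1 used; per-group cap 2 leaves 1.
Binding limit: min(0, 1) = 0.

0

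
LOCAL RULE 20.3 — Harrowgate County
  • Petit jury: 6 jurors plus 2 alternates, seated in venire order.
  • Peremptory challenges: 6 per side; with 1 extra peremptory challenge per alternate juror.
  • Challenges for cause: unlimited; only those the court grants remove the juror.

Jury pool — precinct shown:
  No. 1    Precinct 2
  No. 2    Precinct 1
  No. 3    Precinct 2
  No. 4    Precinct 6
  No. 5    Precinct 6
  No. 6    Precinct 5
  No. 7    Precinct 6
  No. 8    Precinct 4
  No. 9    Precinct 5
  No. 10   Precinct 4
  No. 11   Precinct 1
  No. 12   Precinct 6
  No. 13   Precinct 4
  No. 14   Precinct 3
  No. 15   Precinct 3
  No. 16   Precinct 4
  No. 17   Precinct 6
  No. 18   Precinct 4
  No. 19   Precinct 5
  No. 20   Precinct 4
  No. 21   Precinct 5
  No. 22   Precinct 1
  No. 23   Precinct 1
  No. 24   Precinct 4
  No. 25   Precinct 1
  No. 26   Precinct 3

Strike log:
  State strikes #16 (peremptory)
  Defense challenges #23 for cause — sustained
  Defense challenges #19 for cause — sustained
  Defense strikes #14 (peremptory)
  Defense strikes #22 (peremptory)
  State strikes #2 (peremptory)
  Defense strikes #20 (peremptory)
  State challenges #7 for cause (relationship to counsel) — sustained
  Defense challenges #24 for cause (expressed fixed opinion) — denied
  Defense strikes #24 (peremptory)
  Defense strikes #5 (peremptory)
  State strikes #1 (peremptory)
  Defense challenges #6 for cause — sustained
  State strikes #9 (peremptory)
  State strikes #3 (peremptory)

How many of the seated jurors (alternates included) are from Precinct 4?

3

Removed: #1, #2, #3, #5, #6, #7, #9, #14, #16, #19, #20, #22, #23, #24.
Seated (8 incl. alternates): #4, #8, #10, #11, #12, #13, #15, #17.
Of those, in Precinct 4: #8, #10, #13 → 3.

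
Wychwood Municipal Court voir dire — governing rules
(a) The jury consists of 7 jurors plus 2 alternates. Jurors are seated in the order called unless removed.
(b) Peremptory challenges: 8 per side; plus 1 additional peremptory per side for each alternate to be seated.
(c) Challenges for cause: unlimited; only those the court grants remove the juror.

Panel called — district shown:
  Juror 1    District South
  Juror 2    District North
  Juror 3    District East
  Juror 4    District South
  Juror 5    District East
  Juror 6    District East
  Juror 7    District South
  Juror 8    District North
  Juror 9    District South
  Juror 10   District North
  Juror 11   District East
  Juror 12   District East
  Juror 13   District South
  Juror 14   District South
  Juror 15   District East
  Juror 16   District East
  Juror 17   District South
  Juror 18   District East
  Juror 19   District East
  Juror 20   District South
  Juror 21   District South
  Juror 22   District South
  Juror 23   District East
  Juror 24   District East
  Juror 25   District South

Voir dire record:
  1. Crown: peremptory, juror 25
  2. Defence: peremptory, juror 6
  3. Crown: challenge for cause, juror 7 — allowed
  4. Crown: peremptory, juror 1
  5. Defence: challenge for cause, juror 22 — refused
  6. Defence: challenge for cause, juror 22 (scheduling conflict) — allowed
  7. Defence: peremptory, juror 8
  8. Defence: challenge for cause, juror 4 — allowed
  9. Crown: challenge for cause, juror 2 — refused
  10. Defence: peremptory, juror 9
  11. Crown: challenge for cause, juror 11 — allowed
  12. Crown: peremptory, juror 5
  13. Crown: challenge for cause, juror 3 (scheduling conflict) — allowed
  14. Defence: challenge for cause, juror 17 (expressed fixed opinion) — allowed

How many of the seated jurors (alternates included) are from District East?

Removed: #1, #3, #4, #5, #6, #7, #8, #9, #11, #17, #22, #25.
Seated (9 incl. alternates): #2, #10, #12, #13, #14, #15, #16, #18, #19.
Of those, in District East: #12, #15, #16, #18, #19 → 5.

5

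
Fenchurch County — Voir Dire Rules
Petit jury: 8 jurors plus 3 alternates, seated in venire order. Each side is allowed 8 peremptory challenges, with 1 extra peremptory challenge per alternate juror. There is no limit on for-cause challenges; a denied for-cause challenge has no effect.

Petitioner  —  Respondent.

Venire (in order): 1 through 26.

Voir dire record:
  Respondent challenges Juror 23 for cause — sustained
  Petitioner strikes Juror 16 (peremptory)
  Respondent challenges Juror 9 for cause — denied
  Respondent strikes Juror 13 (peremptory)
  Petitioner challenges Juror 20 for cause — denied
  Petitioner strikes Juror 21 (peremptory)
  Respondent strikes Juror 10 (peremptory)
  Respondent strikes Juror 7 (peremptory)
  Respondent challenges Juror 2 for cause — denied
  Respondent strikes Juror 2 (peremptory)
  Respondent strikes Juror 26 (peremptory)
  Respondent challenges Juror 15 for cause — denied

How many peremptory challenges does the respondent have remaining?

6

Respondent allotment: 8 base + 1 × 3 alternates = 11.
Respondent peremptories used: #13, #10, #7, #2, #26 — 5 (for-cause on #23, #9, #2, #15 don't count).
Remaining: 11 − 5 = 6.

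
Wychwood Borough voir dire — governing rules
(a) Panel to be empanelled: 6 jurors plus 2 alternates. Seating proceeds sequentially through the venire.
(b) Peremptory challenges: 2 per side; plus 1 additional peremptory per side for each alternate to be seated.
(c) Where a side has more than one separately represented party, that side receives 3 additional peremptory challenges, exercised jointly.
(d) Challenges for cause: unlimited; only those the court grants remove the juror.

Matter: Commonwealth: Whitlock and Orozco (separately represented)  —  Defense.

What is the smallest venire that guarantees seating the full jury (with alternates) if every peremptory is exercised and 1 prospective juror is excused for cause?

Seats to fill: 6 + 2 alternates = 8.
Peremptories — Commonwealth: 2 + 1×2 + 3 = 7; Defense: 2 + 1×2 = 4; total 11.
For-cause removals: 1.
Minimum venire: 8 + 11 + 1 = 20.

20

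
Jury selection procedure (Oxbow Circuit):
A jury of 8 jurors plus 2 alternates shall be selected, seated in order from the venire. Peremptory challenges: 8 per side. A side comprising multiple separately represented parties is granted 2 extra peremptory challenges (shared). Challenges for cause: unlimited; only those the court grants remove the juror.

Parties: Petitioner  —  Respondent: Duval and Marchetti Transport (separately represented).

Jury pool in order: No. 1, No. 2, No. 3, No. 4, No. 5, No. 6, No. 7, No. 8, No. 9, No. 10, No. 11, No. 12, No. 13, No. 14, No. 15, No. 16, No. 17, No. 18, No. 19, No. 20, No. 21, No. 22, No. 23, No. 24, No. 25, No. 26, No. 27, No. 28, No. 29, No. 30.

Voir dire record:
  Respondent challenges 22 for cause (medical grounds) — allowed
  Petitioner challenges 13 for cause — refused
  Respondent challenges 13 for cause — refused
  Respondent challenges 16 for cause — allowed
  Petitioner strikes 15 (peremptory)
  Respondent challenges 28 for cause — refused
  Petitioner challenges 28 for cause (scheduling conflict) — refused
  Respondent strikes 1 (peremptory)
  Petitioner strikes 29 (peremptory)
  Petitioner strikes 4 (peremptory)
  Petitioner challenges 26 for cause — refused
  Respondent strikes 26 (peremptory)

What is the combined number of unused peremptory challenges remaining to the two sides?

13

Petitioner allotment: 8. Respondent allotment: 8 base + 2 multi-party = 10.
Petitioner peremptories used: #15, #29, #4 — 3 (for-cause on #13, #28, #26 don't count).
Respondent peremptories used: #1, #26 — 2 (for-cause on #22, #13, #16, #28 don't count).
Remaining: (8 − 3) + (10 − 2) = 13.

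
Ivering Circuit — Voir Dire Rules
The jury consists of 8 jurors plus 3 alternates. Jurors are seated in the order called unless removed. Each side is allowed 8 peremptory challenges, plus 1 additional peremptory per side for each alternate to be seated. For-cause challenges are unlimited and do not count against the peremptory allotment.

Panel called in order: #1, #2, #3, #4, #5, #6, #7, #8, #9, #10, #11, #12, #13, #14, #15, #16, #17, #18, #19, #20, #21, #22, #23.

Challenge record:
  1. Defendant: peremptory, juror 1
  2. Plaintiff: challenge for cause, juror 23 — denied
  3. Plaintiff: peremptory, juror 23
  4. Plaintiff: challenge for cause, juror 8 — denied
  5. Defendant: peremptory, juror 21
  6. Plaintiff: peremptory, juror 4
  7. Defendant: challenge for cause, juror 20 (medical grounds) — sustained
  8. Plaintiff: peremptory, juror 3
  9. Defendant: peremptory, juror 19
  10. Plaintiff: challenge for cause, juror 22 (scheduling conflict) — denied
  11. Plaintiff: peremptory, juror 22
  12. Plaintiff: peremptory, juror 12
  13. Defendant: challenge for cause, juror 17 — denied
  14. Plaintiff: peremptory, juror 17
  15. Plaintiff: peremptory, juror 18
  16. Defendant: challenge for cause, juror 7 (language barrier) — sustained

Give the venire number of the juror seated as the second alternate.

15

Removed: #1, #3, #4, #7, #12, #17, #18, #19, #20, #21, #22, #23. (#8 stays — for-cause denied.)
Seating in order: seats 1–8 → #2, #5, #6, #8, #9, #10, #11, #13; alternates → #14, #15, #16.
So alternate 2 is #15.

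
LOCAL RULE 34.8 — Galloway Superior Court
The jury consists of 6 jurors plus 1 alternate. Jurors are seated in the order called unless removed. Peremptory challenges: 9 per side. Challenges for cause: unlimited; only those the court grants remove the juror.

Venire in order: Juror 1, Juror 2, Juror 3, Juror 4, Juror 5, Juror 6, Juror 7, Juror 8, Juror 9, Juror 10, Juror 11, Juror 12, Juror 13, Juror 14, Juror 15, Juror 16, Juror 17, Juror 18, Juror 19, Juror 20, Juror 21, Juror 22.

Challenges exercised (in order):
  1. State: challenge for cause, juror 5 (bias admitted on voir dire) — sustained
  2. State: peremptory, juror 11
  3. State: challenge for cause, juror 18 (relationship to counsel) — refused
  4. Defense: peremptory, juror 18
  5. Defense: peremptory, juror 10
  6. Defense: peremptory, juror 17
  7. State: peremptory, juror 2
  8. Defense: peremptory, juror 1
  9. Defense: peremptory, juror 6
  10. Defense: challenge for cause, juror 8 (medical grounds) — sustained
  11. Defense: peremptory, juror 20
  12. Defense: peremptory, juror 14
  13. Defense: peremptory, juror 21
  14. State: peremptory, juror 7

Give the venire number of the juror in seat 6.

15

Removed: #1, #2, #5, #6, #7, #8, #10, #11, #14, #17, #18, #20, #21.
Seating in order: seats 1–6 → #3, #4, #9, #12, #13, #15; alternates → #16.
So seat 6 is #15.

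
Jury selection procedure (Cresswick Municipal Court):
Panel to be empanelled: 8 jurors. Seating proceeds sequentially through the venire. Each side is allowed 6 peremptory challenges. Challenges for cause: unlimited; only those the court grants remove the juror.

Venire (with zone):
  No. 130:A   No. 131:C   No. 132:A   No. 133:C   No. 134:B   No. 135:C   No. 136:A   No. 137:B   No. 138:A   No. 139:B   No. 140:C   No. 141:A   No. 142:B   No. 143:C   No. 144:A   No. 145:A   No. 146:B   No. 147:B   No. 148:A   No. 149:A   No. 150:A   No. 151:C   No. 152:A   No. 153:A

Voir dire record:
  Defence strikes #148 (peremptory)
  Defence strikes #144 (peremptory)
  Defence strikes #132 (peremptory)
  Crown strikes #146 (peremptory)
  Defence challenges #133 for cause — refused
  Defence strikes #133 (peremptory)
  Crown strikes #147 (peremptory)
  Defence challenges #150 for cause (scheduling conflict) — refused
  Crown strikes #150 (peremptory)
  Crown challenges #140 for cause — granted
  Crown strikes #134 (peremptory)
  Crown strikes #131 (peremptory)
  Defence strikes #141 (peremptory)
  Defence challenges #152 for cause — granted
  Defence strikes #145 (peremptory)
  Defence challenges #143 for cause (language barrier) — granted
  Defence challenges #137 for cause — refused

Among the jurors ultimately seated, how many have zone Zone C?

Removed: #131, #132, #133, #134, #140, #141, #143, #144, #145, #146, #147, #148, #150, #152.
Seated jurors 1–8: #130, #135, #136, #137, #138, #139, #142, #149.
Of those, in Zone C: #135 → 1.

1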